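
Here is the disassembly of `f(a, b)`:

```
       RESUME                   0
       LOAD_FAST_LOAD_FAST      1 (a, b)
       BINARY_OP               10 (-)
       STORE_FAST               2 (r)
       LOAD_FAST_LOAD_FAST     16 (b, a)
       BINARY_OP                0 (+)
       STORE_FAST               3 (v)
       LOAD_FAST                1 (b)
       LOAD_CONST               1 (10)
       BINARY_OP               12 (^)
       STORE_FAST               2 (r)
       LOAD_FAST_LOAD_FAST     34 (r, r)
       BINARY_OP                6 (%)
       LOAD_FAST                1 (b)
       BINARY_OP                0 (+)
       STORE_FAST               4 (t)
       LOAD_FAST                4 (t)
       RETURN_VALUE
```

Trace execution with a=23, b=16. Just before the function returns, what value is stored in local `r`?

LOAD_FAST_LOAD_FAST a,b → push 23,16. Stack: [23, 16]
BINARY_OP - → 23 - 16 = 7. Stack: [7]
STORE_FAST r → r=7. Stack: []
LOAD_FAST_LOAD_FAST b,a → push 16,23. Stack: [16, 23]
BINARY_OP + → 16 + 23 = 39. Stack: [39]
STORE_FAST v → v=39. Stack: []
LOAD_FAST b → push 16. Stack: [16]
LOAD_CONST → push 10. Stack: [16, 10]
BINARY_OP ^ → 16 ^ 10 = 26. Stack: [26]
STORE_FAST r → r=26. Stack: []
LOAD_FAST_LOAD_FAST r,r → push 26,26. Stack: [26, 26]
BINARY_OP % → 26 % 26 = 0. Stack: [0]
LOAD_FAST b → push 16. Stack: [0, 16]
BINARY_OP + → 0 + 16 = 16. Stack: [16]
STORE_FAST t → t=16. Stack: []
LOAD_FAST t → push 16. Stack: [16]
RETURN_VALUE → return 16.

26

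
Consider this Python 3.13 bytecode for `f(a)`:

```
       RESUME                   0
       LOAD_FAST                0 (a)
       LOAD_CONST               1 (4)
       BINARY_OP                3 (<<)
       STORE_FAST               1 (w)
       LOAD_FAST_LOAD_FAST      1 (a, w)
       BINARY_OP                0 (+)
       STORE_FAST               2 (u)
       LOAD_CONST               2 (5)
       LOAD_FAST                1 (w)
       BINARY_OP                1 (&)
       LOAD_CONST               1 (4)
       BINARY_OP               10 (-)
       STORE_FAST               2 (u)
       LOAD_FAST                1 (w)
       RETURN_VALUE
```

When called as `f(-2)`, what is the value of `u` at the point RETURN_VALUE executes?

-4

LOAD_FAST a → push -2. Stack: [-2]
LOAD_CONST → push 4. Stack: [-2, 4]
BINARY_OP << → -2 << 4 = -32. Stack: [-32]
STORE_FAST w → w=-32. Stack: []
LOAD_FAST_LOAD_FAST a,w → push -2,-32. Stack: [-2, -32]
BINARY_OP + → -2 + -32 = -34. Stack: [-34]
STORE_FAST u → u=-34. Stack: []
LOAD_CONST → push 5. Stack: [5]
LOAD_FAST w → push -32. Stack: [5, -32]
BINARY_OP & → 5 & -32 = 0. Stack: [0]
LOAD_CONST → push 4. Stack: [0, 4]
BINARY_OP - → 0 - 4 = -4. Stack: [-4]
STORE_FAST u → u=-4. Stack: []
LOAD_FAST w → push -32. Stack: [-32]
RETURN_VALUE → return -32.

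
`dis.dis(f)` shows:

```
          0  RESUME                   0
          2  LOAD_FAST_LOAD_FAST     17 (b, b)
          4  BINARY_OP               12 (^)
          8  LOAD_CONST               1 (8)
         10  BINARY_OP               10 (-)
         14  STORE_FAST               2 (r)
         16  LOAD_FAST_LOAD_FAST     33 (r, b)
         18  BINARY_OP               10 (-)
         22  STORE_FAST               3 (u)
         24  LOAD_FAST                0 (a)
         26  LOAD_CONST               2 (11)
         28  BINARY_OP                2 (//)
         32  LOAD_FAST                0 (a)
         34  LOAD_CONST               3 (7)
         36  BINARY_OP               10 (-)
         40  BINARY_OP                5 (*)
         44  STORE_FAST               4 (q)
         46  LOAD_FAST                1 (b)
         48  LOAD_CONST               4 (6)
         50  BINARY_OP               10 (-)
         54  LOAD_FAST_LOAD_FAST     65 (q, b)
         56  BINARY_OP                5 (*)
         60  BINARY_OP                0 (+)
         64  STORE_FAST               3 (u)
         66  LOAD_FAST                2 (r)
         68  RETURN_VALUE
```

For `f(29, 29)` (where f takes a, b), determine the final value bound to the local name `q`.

LOAD_FAST_LOAD_FAST b,b → push 29,29. Stack: [29, 29]
BINARY_OP ^ → 29 ^ 29 = 0. Stack: [0]
LOAD_CONST → push 8. Stack: [0, 8]
BINARY_OP - → 0 - 8 = -8. Stack: [-8]
STORE_FAST r → r=-8. Stack: []
LOAD_FAST_LOAD_FAST r,b → push -8,29. Stack: [-8, 29]
BINARY_OP - → -8 - 29 = -37. Stack: [-37]
STORE_FAST u → u=-37. Stack: []
LOAD_FAST a → push 29. Stack: [29]
LOAD_CONST → push 11. Stack: [29, 11]
BINARY_OP // → 29 // 11 = 2. Stack: [2]
LOAD_FAST a → push 29. Stack: [2, 29]
LOAD_CONST → push 7. Stack: [2, 29, 7]
BINARY_OP - → 29 - 7 = 22. Stack: [2, 22]
BINARY_OP * → 2 * 22 = 44. Stack: [44]
STORE_FAST q → q=44. Stack: []
LOAD_FAST b → push 29. Stack: [29]
LOAD_CONST → push 6. Stack: [29, 6]
BINARY_OP - → 29 - 6 = 23. Stack: [23]
LOAD_FAST_LOAD_FAST q,b → push 44,29. Stack: [23, 44, 29]
BINARY_OP * → 44 * 29 = 1276. Stack: [23, 1276]
BINARY_OP + → 23 + 1276 = 1299. Stack: [1299]
STORE_FAST u → u=1299. Stack: []
LOAD_FAST r → push -8. Stack: [-8]
RETURN_VALUE → return -8.

44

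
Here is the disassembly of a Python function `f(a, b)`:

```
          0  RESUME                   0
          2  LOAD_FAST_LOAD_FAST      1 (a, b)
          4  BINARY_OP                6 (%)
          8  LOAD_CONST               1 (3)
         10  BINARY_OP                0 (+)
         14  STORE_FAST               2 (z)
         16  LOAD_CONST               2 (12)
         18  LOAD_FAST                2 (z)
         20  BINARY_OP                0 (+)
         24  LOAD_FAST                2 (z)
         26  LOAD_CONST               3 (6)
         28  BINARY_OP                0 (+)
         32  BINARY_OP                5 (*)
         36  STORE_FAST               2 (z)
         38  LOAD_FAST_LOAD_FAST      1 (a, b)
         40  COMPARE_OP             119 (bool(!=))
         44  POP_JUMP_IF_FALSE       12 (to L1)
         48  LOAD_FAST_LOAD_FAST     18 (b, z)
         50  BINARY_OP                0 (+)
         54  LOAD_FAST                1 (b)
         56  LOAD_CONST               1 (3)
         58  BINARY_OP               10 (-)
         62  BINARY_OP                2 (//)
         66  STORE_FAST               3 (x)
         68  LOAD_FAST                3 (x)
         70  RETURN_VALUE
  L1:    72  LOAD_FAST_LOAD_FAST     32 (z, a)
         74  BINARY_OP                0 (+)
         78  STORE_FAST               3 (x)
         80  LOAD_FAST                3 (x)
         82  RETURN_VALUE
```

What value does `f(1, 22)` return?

9

LOAD_FAST_LOAD_FAST a,b → push 1,22. Stack: [1, 22]
BINARY_OP % → 1 % 22 = 1. Stack: [1]
LOAD_CONST → push 3. Stack: [1, 3]
BINARY_OP + → 1 + 3 = 4. Stack: [4]
STORE_FAST z → z=4. Stack: []
LOAD_CONST → push 12. Stack: [12]
LOAD_FAST z → push 4. Stack: [12, 4]
BINARY_OP + → 12 + 4 = 16. Stack: [16]
LOAD_FAST z → push 4. Stack: [16, 4]
LOAD_CONST → push 6. Stack: [16, 4, 6]
BINARY_OP + → 4 + 6 = 10. Stack: [16, 10]
BINARY_OP * → 16 * 10 = 160. Stack: [160]
STORE_FAST z → z=160. Stack: []
LOAD_FAST_LOAD_FAST a,b → push 1,22. Stack: [1, 22]
COMPARE_OP bool(!=) → 1 vs 22 = True. Stack: [True]
POP_JUMP_IF_FALSE → pop True; no jump. Stack: []
LOAD_FAST_LOAD_FAST b,z → push 22,160. Stack: [22, 160]
BINARY_OP + → 22 + 160 = 182. Stack: [182]
LOAD_FAST b → push 22. Stack: [182, 22]
LOAD_CONST → push 3. Stack: [182, 22, 3]
BINARY_OP - → 22 - 3 = 19. Stack: [182, 19]
BINARY_OP // → 182 // 19 = 9. Stack: [9]
STORE_FAST x → x=9. Stack: []
LOAD_FAST x → push 9. Stack: [9]
RETURN_VALUE → return 9.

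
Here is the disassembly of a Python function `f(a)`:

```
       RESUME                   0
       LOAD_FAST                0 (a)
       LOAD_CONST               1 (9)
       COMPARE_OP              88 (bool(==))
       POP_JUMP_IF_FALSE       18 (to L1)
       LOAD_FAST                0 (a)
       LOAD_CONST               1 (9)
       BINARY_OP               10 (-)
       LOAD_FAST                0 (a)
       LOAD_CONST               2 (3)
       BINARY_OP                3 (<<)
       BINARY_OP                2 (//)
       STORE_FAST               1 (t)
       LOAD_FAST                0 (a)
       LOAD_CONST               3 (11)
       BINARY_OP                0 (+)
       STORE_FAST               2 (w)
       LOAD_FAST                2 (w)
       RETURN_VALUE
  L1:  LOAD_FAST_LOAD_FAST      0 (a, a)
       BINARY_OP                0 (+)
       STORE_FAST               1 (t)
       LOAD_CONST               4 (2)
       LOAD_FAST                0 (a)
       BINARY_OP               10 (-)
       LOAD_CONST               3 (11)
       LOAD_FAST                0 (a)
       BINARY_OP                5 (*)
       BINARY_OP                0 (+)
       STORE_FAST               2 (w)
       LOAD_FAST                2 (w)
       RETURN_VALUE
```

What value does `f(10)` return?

LOAD_FAST a → push 10. Stack: [10]
LOAD_CONST → push 9. Stack: [10, 9]
COMPARE_OP bool(==) → 10 vs 9 = False. Stack: [False]
POP_JUMP_IF_FALSE → pop False; jump. Stack: []
LOAD_FAST_LOAD_FAST a,a → push 10,10. Stack: [10, 10]
BINARY_OP + → 10 + 10 = 20. Stack: [20]
STORE_FAST t → t=20. Stack: []
LOAD_CONST → push 2. Stack: [2]
LOAD_FAST a → push 10. Stack: [2, 10]
BINARY_OP - → 2 - 10 = -8. Stack: [-8]
LOAD_CONST → push 11. Stack: [-8, 11]
LOAD_FAST a → push 10. Stack: [-8, 11, 10]
BINARY_OP * → 11 * 10 = 110. Stack: [-8, 110]
BINARY_OP + → -8 + 110 = 102. Stack: [102]
STORE_FAST w → w=102. Stack: []
LOAD_FAST w → push 102. Stack: [102]
RETURN_VALUE → return 102.

102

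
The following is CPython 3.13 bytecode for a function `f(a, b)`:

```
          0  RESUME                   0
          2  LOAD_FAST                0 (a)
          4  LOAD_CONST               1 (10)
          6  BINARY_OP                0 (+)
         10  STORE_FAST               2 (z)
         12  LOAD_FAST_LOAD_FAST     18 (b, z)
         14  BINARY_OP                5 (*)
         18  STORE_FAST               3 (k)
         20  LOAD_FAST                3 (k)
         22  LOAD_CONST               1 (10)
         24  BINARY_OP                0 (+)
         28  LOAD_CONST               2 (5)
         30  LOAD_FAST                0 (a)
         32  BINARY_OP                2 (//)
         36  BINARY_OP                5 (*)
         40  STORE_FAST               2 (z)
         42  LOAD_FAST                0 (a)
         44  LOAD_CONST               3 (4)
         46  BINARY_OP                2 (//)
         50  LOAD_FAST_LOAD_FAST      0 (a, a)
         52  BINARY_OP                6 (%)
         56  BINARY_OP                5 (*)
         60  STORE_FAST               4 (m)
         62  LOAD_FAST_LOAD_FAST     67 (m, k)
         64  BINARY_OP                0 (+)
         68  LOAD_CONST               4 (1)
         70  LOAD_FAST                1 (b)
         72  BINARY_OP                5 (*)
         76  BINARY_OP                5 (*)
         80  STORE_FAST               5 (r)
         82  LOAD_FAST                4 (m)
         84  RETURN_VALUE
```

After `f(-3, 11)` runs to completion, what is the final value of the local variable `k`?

77

LOAD_FAST a → push -3. Stack: [-3]
LOAD_CONST → push 10. Stack: [-3, 10]
BINARY_OP + → -3 + 10 = 7. Stack: [7]
STORE_FAST z → z=7. Stack: []
LOAD_FAST_LOAD_FAST b,z → push 11,7. Stack: [11, 7]
BINARY_OP * → 11 * 7 = 77. Stack: [77]
STORE_FAST k → k=77. Stack: []
LOAD_FAST k → push 77. Stack: [77]
LOAD_CONST → push 10. Stack: [77, 10]
BINARY_OP + → 77 + 10 = 87. Stack: [87]
LOAD_CONST → push 5. Stack: [87, 5]
LOAD_FAST a → push -3. Stack: [87, 5, -3]
BINARY_OP // → 5 // -3 = -2. Stack: [87, -2]
BINARY_OP * → 87 * -2 = -174. Stack: [-174]
STORE_FAST z → z=-174. Stack: []
LOAD_FAST a → push -3. Stack: [-3]
LOAD_CONST → push 4. Stack: [-3, 4]
BINARY_OP // → -3 // 4 = -1. Stack: [-1]
LOAD_FAST_LOAD_FAST a,a → push -3,-3. Stack: [-1, -3, -3]
BINARY_OP % → -3 % -3 = 0. Stack: [-1, 0]
BINARY_OP * → -1 * 0 = 0. Stack: [0]
STORE_FAST m → m=0. Stack: []
LOAD_FAST_LOAD_FAST m,k → push 0,77. Stack: [0, 77]
BINARY_OP + → 0 + 77 = 77. Stack: [77]
LOAD_CONST → push 1. Stack: [77, 1]
LOAD_FAST b → push 11. Stack: [77, 1, 11]
BINARY_OP * → 1 * 11 = 11. Stack: [77, 11]
BINARY_OP * → 77 * 11 = 847. Stack: [847]
STORE_FAST r → r=847. Stack: []
LOAD_FAST m → push 0. Stack: [0]
RETURN_VALUE → return 0.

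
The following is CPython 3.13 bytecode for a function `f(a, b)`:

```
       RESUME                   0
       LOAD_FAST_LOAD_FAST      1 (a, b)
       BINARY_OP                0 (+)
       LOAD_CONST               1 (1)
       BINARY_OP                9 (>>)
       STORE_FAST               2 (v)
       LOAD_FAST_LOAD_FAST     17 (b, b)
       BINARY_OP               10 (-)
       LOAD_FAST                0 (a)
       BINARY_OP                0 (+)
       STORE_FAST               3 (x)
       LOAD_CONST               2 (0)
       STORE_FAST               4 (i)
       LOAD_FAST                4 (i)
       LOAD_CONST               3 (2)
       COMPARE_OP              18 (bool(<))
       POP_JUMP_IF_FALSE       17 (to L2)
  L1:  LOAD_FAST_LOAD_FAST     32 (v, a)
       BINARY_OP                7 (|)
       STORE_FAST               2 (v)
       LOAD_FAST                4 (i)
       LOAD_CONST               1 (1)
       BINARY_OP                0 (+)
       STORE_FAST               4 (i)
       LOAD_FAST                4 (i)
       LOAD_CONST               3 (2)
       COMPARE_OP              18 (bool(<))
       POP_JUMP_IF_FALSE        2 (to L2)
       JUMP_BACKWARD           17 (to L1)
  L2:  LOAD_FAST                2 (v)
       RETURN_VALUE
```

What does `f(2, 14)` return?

10

LOAD_FAST_LOAD_FAST a,b → push 2,14. Stack: [2, 14]
BINARY_OP + → 2 + 14 = 16. Stack: [16]
LOAD_CONST → push 1. Stack: [16, 1]
BINARY_OP >> → 16 >> 1 = 8. Stack: [8]
STORE_FAST v → v=8. Stack: []
LOAD_FAST_LOAD_FAST b,b → push 14,14. Stack: [14, 14]
BINARY_OP - → 14 - 14 = 0. Stack: [0]
LOAD_FAST a → push 2. Stack: [0, 2]
BINARY_OP + → 0 + 2 = 2. Stack: [2]
STORE_FAST x → x=2. Stack: []
LOAD_CONST → push 0. Stack: [0]
STORE_FAST i → i=0. Stack: []
LOAD_FAST i → push 0. Stack: [0]
LOAD_CONST → push 2. Stack: [0, 2]
COMPARE_OP bool(<) → 0 vs 2 = True. Stack: [True]
POP_JUMP_IF_FALSE → pop True; no jump. Stack: []
LOAD_FAST_LOAD_FAST v,a → push 8,2. Stack: [8, 2]
BINARY_OP | → 8 | 2 = 10. Stack: [10]
STORE_FAST v → v=10. Stack: []
LOAD_FAST i → push 0. Stack: [0]
LOAD_CONST → push 1. Stack: [0, 1]
BINARY_OP + → 0 + 1 = 1. Stack: [1]
STORE_FAST i → i=1. Stack: []
LOAD_FAST i → push 1. Stack: [1]
LOAD_CONST → push 2. Stack: [1, 2]
COMPARE_OP bool(<) → 1 vs 2 = True. Stack: [True]
POP_JUMP_IF_FALSE → pop True; no jump. Stack: []
LOAD_FAST_LOAD_FAST v,a → push 10,2. Stack: [10, 2]
BINARY_OP | → 10 | 2 = 10. Stack: [10]
STORE_FAST v → v=10. Stack: []
LOAD_FAST i → push 1. Stack: [1]
LOAD_CONST → push 1. Stack: [1, 1]
BINARY_OP + → 1 + 1 = 2. Stack: [2]
STORE_FAST i → i=2. Stack: []
LOAD_FAST i → push 2. Stack: [2]
LOAD_CONST → push 2. Stack: [2, 2]
COMPARE_OP bool(<) → 2 vs 2 = False. Stack: [False]
POP_JUMP_IF_FALSE → pop False; jump. Stack: []
LOAD_FAST v → push 10. Stack: [10]
RETURN_VALUE → return 10.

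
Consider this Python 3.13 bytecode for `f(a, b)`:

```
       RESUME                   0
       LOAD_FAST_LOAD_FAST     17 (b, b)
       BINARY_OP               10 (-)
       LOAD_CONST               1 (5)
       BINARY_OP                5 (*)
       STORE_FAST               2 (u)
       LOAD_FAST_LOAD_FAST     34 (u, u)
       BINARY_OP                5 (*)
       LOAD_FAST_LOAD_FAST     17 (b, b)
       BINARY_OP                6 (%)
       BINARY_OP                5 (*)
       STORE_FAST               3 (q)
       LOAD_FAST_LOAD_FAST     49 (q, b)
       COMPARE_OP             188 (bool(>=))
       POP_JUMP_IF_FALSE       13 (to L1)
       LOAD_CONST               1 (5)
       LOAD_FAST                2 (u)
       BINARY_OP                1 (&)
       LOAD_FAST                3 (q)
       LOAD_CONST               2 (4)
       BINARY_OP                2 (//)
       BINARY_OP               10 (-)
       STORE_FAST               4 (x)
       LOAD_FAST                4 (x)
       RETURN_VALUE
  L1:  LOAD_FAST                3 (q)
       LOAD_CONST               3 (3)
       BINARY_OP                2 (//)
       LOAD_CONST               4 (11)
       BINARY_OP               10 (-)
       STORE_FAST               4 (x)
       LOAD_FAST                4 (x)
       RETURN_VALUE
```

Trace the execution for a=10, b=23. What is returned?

LOAD_FAST_LOAD_FAST b,b → push 23,23. Stack: [23, 23]
BINARY_OP - → 23 - 23 = 0. Stack: [0]
LOAD_CONST → push 5. Stack: [0, 5]
BINARY_OP * → 0 * 5 = 0. Stack: [0]
STORE_FAST u → u=0. Stack: []
LOAD_FAST_LOAD_FAST u,u → push 0,0. Stack: [0, 0]
BINARY_OP * → 0 * 0 = 0. Stack: [0]
LOAD_FAST_LOAD_FAST b,b → push 23,23. Stack: [0, 23, 23]
BINARY_OP % → 23 % 23 = 0. Stack: [0, 0]
BINARY_OP * → 0 * 0 = 0. Stack: [0]
STORE_FAST q → q=0. Stack: []
LOAD_FAST_LOAD_FAST q,b → push 0,23. Stack: [0, 23]
COMPARE_OP bool(>=) → 0 vs 23 = False. Stack: [False]
POP_JUMP_IF_FALSE → pop False; jump. Stack: []
LOAD_FAST q → push 0. Stack: [0]
LOAD_CONST → push 3. Stack: [0, 3]
BINARY_OP // → 0 // 3 = 0. Stack: [0]
LOAD_CONST → push 11. Stack: [0, 11]
BINARY_OP - → 0 - 11 = -11. Stack: [-11]
STORE_FAST x → x=-11. Stack: []
LOAD_FAST x → push -11. Stack: [-11]
RETURN_VALUE → return -11.

-11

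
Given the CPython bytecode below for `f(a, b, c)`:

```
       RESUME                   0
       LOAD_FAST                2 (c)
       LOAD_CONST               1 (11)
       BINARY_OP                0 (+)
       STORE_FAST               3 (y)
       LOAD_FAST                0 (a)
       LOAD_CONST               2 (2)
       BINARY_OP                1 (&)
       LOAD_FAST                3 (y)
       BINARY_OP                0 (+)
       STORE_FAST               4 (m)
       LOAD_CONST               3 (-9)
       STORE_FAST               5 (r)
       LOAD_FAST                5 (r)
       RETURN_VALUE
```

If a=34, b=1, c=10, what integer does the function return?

LOAD_FAST c → push 10. Stack: [10]
LOAD_CONST → push 11. Stack: [10, 11]
BINARY_OP + → 10 + 11 = 21. Stack: [21]
STORE_FAST y → y=21. Stack: []
LOAD_FAST a → push 34. Stack: [34]
LOAD_CONST → push 2. Stack: [34, 2]
BINARY_OP & → 34 & 2 = 2. Stack: [2]
LOAD_FAST y → push 21. Stack: [2, 21]
BINARY_OP + → 2 + 21 = 23. Stack: [23]
STORE_FAST m → m=23. Stack: []
LOAD_CONST → push -9. Stack: [-9]
STORE_FAST r → r=-9. Stack: []
LOAD_FAST r → push -9. Stack: [-9]
RETURN_VALUE → return -9.

-9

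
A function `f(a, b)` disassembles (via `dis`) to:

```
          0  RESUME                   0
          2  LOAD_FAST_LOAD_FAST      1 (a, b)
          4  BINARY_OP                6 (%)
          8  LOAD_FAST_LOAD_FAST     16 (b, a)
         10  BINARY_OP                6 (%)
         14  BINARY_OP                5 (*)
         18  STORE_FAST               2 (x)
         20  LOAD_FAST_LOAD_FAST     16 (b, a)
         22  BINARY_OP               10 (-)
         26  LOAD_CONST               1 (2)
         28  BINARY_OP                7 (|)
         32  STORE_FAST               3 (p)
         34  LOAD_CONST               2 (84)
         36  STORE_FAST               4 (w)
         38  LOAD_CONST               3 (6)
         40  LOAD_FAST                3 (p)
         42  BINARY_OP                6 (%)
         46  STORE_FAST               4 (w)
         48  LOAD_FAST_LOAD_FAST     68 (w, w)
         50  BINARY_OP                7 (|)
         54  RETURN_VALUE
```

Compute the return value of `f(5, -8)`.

-7

LOAD_FAST_LOAD_FAST a,b → push 5,-8. Stack: [5, -8]
BINARY_OP % → 5 % -8 = -3. Stack: [-3]
LOAD_FAST_LOAD_FAST b,a → push -8,5. Stack: [-3, -8, 5]
BINARY_OP % → -8 % 5 = 2. Stack: [-3, 2]
BINARY_OP * → -3 * 2 = -6. Stack: [-6]
STORE_FAST x → x=-6. Stack: []
LOAD_FAST_LOAD_FAST b,a → push -8,5. Stack: [-8, 5]
BINARY_OP - → -8 - 5 = -13. Stack: [-13]
LOAD_CONST → push 2. Stack: [-13, 2]
BINARY_OP | → -13 | 2 = -13. Stack: [-13]
STORE_FAST p → p=-13. Stack: []
LOAD_CONST → push 84. Stack: [84]
STORE_FAST w → w=84. Stack: []
LOAD_CONST → push 6. Stack: [6]
LOAD_FAST p → push -13. Stack: [6, -13]
BINARY_OP % → 6 % -13 = -7. Stack: [-7]
STORE_FAST w → w=-7. Stack: []
LOAD_FAST_LOAD_FAST w,w → push -7,-7. Stack: [-7, -7]
BINARY_OP | → -7 | -7 = -7. Stack: [-7]
RETURN_VALUE → return -7.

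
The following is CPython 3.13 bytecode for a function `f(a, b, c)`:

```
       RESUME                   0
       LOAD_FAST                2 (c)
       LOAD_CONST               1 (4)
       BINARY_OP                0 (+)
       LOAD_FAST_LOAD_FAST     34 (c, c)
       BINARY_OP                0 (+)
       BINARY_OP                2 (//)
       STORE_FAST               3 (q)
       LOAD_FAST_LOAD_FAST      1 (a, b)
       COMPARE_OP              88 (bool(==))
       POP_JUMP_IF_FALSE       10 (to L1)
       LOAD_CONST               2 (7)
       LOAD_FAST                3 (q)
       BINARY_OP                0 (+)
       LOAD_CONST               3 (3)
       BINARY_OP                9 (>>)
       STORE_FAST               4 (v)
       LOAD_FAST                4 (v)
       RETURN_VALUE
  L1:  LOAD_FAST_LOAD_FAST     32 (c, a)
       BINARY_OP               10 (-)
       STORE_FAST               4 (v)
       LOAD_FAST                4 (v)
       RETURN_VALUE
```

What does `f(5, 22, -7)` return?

-12

LOAD_FAST c → push -7. Stack: [-7]
LOAD_CONST → push 4. Stack: [-7, 4]
BINARY_OP + → -7 + 4 = -3. Stack: [-3]
LOAD_FAST_LOAD_FAST c,c → push -7,-7. Stack: [-3, -7, -7]
BINARY_OP + → -7 + -7 = -14. Stack: [-3, -14]
BINARY_OP // → -3 // -14 = 0. Stack: [0]
STORE_FAST q → q=0. Stack: []
LOAD_FAST_LOAD_FAST a,b → push 5,22. Stack: [5, 22]
COMPARE_OP bool(==) → 5 vs 22 = False. Stack: [False]
POP_JUMP_IF_FALSE → pop False; jump. Stack: []
LOAD_FAST_LOAD_FAST c,a → push -7,5. Stack: [-7, 5]
BINARY_OP - → -7 - 5 = -12. Stack: [-12]
STORE_FAST v → v=-12. Stack: []
LOAD_FAST v → push -12. Stack: [-12]
RETURN_VALUE → return -12.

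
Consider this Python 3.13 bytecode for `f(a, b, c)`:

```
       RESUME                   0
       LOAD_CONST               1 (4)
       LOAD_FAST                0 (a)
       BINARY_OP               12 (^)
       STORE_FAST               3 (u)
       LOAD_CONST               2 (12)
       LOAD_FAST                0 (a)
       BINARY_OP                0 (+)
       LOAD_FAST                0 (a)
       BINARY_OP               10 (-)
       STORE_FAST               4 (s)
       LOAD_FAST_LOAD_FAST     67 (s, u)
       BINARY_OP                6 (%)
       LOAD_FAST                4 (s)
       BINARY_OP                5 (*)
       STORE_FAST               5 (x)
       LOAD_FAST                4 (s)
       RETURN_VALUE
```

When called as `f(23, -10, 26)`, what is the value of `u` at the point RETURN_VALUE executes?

19

LOAD_CONST → push 4. Stack: [4]
LOAD_FAST a → push 23. Stack: [4, 23]
BINARY_OP ^ → 4 ^ 23 = 19. Stack: [19]
STORE_FAST u → u=19. Stack: []
LOAD_CONST → push 12. Stack: [12]
LOAD_FAST a → push 23. Stack: [12, 23]
BINARY_OP + → 12 + 23 = 35. Stack: [35]
LOAD_FAST a → push 23. Stack: [35, 23]
BINARY_OP - → 35 - 23 = 12. Stack: [12]
STORE_FAST s → s=12. Stack: []
LOAD_FAST_LOAD_FAST s,u → push 12,19. Stack: [12, 19]
BINARY_OP % → 12 % 19 = 12. Stack: [12]
LOAD_FAST s → push 12. Stack: [12, 12]
BINARY_OP * → 12 * 12 = 144. Stack: [144]
STORE_FAST x → x=144. Stack: []
LOAD_FAST s → push 12. Stack: [12]
RETURN_VALUE → return 12.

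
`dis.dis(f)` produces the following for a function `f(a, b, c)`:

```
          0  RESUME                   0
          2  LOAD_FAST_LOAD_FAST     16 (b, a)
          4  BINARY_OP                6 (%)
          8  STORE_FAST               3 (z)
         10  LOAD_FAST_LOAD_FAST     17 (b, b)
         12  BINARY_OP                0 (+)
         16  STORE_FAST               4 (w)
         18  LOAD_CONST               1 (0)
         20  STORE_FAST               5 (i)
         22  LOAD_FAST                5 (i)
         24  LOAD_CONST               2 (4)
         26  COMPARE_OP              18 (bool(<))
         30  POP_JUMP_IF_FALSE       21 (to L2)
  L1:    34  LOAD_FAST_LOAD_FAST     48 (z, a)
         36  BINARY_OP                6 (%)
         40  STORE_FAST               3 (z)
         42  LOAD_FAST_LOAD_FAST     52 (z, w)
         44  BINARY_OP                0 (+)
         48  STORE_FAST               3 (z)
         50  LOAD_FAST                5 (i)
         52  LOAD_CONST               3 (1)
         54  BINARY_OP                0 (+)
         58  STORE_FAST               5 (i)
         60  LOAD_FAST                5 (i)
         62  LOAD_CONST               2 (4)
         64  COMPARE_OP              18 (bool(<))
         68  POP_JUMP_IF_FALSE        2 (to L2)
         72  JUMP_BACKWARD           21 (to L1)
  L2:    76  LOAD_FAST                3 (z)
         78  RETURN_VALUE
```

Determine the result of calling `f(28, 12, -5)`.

24

LOAD_FAST_LOAD_FAST b,a → push 12,28
BINARY_OP % → 12 % 28 = 12
STORE_FAST z → z=12
LOAD_FAST_LOAD_FAST b,b → push 12,12
BINARY_OP + → 12 + 12 = 24
STORE_FAST w → w=24
LOAD_CONST → push 0
STORE_FAST i → i=0
LOAD_FAST i → push 0
LOAD_CONST → push 4
COMPARE_OP bool(<) → 0 vs 4 = True
POP_JUMP_IF_FALSE → pop True; no jump
LOAD_FAST_LOAD_FAST z,a → push 12,28
BINARY_OP % → 12 % 28 = 12
STORE_FAST z → z=12
LOAD_FAST_LOAD_FAST z,w → push 12,24
BINARY_OP + → 12 + 24 = 36
STORE_FAST z → z=36
LOAD_FAST i → push 0
LOAD_CONST → push 1
BINARY_OP + → 0 + 1 = 1
STORE_FAST i → i=1
LOAD_FAST i → push 1
LOAD_CONST → push 4
COMPARE_OP bool(<) → 1 vs 4 = True
POP_JUMP_IF_FALSE → pop True; no jump
LOAD_FAST_LOAD_FAST z,a → push 36,28
BINARY_OP % → 36 % 28 = 8
STORE_FAST z → z=8
LOAD_FAST_LOAD_FAST z,w → push 8,24
BINARY_OP + → 8 + 24 = 32
STORE_FAST z → z=32
LOAD_FAST i → push 1
LOAD_CONST → push 1
BINARY_OP + → 1 + 1 = 2
STORE_FAST i → i=2
LOAD_FAST i → push 2
LOAD_CONST → push 4
COMPARE_OP bool(<) → 2 vs 4 = True
POP_JUMP_IF_FALSE → pop True; no jump
LOAD_FAST_LOAD_FAST z,a → push 32,28
BINARY_OP % → 32 % 28 = 4
STORE_FAST z → z=4
LOAD_FAST_LOAD_FAST z,w → push 4,24
BINARY_OP + → 4 + 24 = 28
STORE_FAST z → z=28
LOAD_FAST i → push 2
LOAD_CONST → push 1
BINARY_OP + → 2 + 1 = 3
STORE_FAST i → i=3
LOAD_FAST i → push 3
LOAD_CONST → push 4
COMPARE_OP bool(<) → 3 vs 4 = True
POP_JUMP_IF_FALSE → pop True; no jump
LOAD_FAST_LOAD_FAST z,a → push 28,28
BINARY_OP % → 28 % 28 = 0
STORE_FAST z → z=0
LOAD_FAST_LOAD_FAST z,w → push 0,24
BINARY_OP + → 0 + 24 = 24
STORE_FAST z → z=24
LOAD_FAST i → push 3
LOAD_CONST → push 1
BINARY_OP + → 3 + 1 = 4
STORE_FAST i → i=4
LOAD_FAST i → push 4
LOAD_CONST → push 4
COMPARE_OP bool(<) → 4 vs 4 = False
POP_JUMP_IF_FALSE → pop False; jump
LOAD_FAST z → push 24
RETURN_VALUE → return 24.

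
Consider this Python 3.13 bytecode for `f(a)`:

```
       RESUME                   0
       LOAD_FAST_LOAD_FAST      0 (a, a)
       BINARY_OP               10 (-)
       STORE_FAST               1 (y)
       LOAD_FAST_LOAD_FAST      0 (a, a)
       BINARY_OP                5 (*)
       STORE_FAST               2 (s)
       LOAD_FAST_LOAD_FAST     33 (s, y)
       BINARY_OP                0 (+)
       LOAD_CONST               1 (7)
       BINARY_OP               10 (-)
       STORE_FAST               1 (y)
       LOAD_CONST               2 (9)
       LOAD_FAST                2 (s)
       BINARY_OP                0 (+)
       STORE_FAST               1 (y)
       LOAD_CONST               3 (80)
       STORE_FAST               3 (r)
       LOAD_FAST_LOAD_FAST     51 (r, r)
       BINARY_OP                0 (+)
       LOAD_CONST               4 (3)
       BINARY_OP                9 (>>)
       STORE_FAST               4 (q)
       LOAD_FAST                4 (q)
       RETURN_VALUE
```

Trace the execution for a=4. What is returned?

LOAD_FAST_LOAD_FAST a,a → push 4,4. Stack: [4, 4]
BINARY_OP - → 4 - 4 = 0. Stack: [0]
STORE_FAST y → y=0. Stack: []
LOAD_FAST_LOAD_FAST a,a → push 4,4. Stack: [4, 4]
BINARY_OP * → 4 * 4 = 16. Stack: [16]
STORE_FAST s → s=16. Stack: []
LOAD_FAST_LOAD_FAST s,y → push 16,0. Stack: [16, 0]
BINARY_OP + → 16 + 0 = 16. Stack: [16]
LOAD_CONST → push 7. Stack: [16, 7]
BINARY_OP - → 16 - 7 = 9. Stack: [9]
STORE_FAST y → y=9. Stack: []
LOAD_CONST → push 9. Stack: [9]
LOAD_FAST s → push 16. Stack: [9, 16]
BINARY_OP + → 9 + 16 = 25. Stack: [25]
STORE_FAST y → y=25. Stack: []
LOAD_CONST → push 80. Stack: [80]
STORE_FAST r → r=80. Stack: []
LOAD_FAST_LOAD_FAST r,r → push 80,80. Stack: [80, 80]
BINARY_OP + → 80 + 80 = 160. Stack: [160]
LOAD_CONST → push 3. Stack: [160, 3]
BINARY_OP >> → 160 >> 3 = 20. Stack: [20]
STORE_FAST q → q=20. Stack: []
LOAD_FAST q → push 20. Stack: [20]
RETURN_VALUE → return 20.

20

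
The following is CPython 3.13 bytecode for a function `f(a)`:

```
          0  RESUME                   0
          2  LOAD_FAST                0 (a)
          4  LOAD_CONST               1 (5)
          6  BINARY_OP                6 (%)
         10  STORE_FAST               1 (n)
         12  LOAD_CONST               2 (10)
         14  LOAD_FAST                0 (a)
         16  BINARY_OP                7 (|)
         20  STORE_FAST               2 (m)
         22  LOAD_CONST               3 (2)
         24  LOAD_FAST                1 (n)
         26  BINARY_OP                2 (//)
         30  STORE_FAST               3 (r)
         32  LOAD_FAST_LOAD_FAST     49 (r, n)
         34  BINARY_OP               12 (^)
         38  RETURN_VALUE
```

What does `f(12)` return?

LOAD_FAST a → push 12. Stack: [12]
LOAD_CONST → push 5. Stack: [12, 5]
BINARY_OP % → 12 % 5 = 2. Stack: [2]
STORE_FAST n → n=2. Stack: []
LOAD_CONST → push 10. Stack: [10]
LOAD_FAST a → push 12. Stack: [10, 12]
BINARY_OP | → 10 | 12 = 14. Stack: [14]
STORE_FAST m → m=14. Stack: []
LOAD_CONST → push 2. Stack: [2]
LOAD_FAST n → push 2. Stack: [2, 2]
BINARY_OP // → 2 // 2 = 1. Stack: [1]
STORE_FAST r → r=1. Stack: []
LOAD_FAST_LOAD_FAST r,n → push 1,2. Stack: [1, 2]
BINARY_OP ^ → 1 ^ 2 = 3. Stack: [3]
RETURN_VALUE → return 3.

3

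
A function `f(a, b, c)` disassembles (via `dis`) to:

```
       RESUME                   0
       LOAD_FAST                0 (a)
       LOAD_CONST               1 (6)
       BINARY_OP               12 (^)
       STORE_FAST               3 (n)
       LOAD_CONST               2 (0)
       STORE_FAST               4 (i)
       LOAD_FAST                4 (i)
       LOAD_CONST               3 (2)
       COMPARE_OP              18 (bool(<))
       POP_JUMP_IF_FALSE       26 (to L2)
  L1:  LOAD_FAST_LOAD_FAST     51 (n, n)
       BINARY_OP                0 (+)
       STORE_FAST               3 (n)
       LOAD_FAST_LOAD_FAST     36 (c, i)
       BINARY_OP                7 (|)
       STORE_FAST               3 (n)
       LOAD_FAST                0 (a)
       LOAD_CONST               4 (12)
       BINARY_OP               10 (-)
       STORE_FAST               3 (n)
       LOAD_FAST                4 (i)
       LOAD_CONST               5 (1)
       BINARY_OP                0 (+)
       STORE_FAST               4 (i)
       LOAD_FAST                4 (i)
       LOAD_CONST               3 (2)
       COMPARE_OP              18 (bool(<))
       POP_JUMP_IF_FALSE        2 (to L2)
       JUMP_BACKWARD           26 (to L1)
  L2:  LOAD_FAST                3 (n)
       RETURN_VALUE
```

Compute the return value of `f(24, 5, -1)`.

12

LOAD_FAST a → push 24. Stack: [24]
LOAD_CONST → push 6. Stack: [24, 6]
BINARY_OP ^ → 24 ^ 6 = 30. Stack: [30]
STORE_FAST n → n=30. Stack: []
LOAD_CONST → push 0. Stack: [0]
STORE_FAST i → i=0. Stack: []
LOAD_FAST i → push 0. Stack: [0]
LOAD_CONST → push 2. Stack: [0, 2]
COMPARE_OP bool(<) → 0 vs 2 = True. Stack: [True]
POP_JUMP_IF_FALSE → pop True; no jump. Stack: []
LOAD_FAST_LOAD_FAST n,n → push 30,30. Stack: [30, 30]
BINARY_OP + → 30 + 30 = 60. Stack: [60]
STORE_FAST n → n=60. Stack: []
LOAD_FAST_LOAD_FAST c,i → push -1,0. Stack: [-1, 0]
BINARY_OP | → -1 | 0 = -1. Stack: [-1]
STORE_FAST n → n=-1. Stack: []
LOAD_FAST a → push 24. Stack: [24]
LOAD_CONST → push 12. Stack: [24, 12]
BINARY_OP - → 24 - 12 = 12. Stack: [12]
STORE_FAST n → n=12. Stack: []
LOAD_FAST i → push 0. Stack: [0]
LOAD_CONST → push 1. Stack: [0, 1]
BINARY_OP + → 0 + 1 = 1. Stack: [1]
STORE_FAST i → i=1. Stack: []
LOAD_FAST i → push 1. Stack: [1]
LOAD_CONST → push 2. Stack: [1, 2]
COMPARE_OP bool(<) → 1 vs 2 = True. Stack: [True]
POP_JUMP_IF_FALSE → pop True; no jump. Stack: []
LOAD_FAST_LOAD_FAST n,n → push 12,12. Stack: [12, 12]
BINARY_OP + → 12 + 12 = 24. Stack: [24]
STORE_FAST n → n=24. Stack: []
LOAD_FAST_LOAD_FAST c,i → push -1,1. Stack: [-1, 1]
BINARY_OP | → -1 | 1 = -1. Stack: [-1]
STORE_FAST n → n=-1. Stack: []
LOAD_FAST a → push 24. Stack: [24]
LOAD_CONST → push 12. Stack: [24, 12]
BINARY_OP - → 24 - 12 = 12. Stack: [12]
STORE_FAST n → n=12. Stack: []
LOAD_FAST i → push 1. Stack: [1]
LOAD_CONST → push 1. Stack: [1, 1]
BINARY_OP + → 1 + 1 = 2. Stack: [2]
STORE_FAST i → i=2. Stack: []
LOAD_FAST i → push 2. Stack: [2]
LOAD_CONST → push 2. Stack: [2, 2]
COMPARE_OP bool(<) → 2 vs 2 = False. Stack: [False]
POP_JUMP_IF_FALSE → pop False; jump. Stack: []
LOAD_FAST n → push 12. Stack: [12]
RETURN_VALUE → return 12.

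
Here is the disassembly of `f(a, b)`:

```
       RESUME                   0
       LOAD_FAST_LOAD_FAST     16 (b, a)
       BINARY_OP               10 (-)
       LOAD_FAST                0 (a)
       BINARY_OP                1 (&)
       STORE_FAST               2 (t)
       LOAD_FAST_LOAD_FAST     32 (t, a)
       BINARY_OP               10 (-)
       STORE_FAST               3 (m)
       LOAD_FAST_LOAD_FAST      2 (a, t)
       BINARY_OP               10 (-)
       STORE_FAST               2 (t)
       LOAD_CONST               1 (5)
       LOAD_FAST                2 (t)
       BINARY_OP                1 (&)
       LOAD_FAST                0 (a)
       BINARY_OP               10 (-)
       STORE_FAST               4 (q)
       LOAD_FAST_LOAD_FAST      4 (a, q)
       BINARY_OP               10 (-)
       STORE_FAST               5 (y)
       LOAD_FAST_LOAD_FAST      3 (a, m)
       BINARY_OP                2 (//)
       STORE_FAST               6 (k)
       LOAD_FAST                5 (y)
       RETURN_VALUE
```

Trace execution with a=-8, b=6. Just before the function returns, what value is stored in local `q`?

LOAD_FAST_LOAD_FAST b,a → push 6,-8. Stack: [6, -8]
BINARY_OP - → 6 - -8 = 14. Stack: [14]
LOAD_FAST a → push -8. Stack: [14, -8]
BINARY_OP & → 14 & -8 = 8. Stack: [8]
STORE_FAST t → t=8. Stack: []
LOAD_FAST_LOAD_FAST t,a → push 8,-8. Stack: [8, -8]
BINARY_OP - → 8 - -8 = 16. Stack: [16]
STORE_FAST m → m=16. Stack: []
LOAD_FAST_LOAD_FAST a,t → push -8,8. Stack: [-8, 8]
BINARY_OP - → -8 - 8 = -16. Stack: [-16]
STORE_FAST t → t=-16. Stack: []
LOAD_CONST → push 5. Stack: [5]
LOAD_FAST t → push -16. Stack: [5, -16]
BINARY_OP & → 5 & -16 = 0. Stack: [0]
LOAD_FAST a → push -8. Stack: [0, -8]
BINARY_OP - → 0 - -8 = 8. Stack: [8]
STORE_FAST q → q=8. Stack: []
LOAD_FAST_LOAD_FAST a,q → push -8,8. Stack: [-8, 8]
BINARY_OP - → -8 - 8 = -16. Stack: [-16]
STORE_FAST y → y=-16. Stack: []
LOAD_FAST_LOAD_FAST a,m → push -8,16. Stack: [-8, 16]
BINARY_OP // → -8 // 16 = -1. Stack: [-1]
STORE_FAST k → k=-1. Stack: []
LOAD_FAST y → push -16. Stack: [-16]
RETURN_VALUE → return -16.

8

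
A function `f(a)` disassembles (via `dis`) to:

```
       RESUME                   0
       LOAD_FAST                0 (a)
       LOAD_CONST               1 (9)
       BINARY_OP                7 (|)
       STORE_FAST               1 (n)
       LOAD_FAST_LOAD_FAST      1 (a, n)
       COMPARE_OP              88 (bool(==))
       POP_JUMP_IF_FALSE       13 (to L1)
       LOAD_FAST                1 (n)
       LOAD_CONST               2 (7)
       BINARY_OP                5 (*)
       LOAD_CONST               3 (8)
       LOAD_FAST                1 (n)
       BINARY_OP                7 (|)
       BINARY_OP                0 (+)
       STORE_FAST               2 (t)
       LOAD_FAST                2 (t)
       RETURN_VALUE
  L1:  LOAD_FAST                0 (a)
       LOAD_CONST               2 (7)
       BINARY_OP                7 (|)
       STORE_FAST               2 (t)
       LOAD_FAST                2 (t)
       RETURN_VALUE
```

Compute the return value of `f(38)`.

39

LOAD_FAST a → push 38. Stack: [38]
LOAD_CONST → push 9. Stack: [38, 9]
BINARY_OP | → 38 | 9 = 47. Stack: [47]
STORE_FAST n → n=47. Stack: []
LOAD_FAST_LOAD_FAST a,n → push 38,47. Stack: [38, 47]
COMPARE_OP bool(==) → 38 vs 47 = False. Stack: [False]
POP_JUMP_IF_FALSE → pop False; jump. Stack: []
LOAD_FAST a → push 38. Stack: [38]
LOAD_CONST → push 7. Stack: [38, 7]
BINARY_OP | → 38 | 7 = 39. Stack: [39]
STORE_FAST t → t=39. Stack: []
LOAD_FAST t → push 39. Stack: [39]
RETURN_VALUE → return 39.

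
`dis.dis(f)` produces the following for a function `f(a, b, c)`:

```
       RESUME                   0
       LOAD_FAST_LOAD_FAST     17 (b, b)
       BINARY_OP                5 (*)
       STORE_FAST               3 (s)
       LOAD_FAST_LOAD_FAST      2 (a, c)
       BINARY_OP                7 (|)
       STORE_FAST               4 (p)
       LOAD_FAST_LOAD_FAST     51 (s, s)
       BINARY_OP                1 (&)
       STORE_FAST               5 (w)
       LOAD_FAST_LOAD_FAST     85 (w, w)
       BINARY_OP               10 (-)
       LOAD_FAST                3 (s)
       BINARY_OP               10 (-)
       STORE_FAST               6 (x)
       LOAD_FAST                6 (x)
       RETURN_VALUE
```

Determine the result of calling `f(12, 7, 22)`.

LOAD_FAST_LOAD_FAST b,b → push 7,7. Stack: [7, 7]
BINARY_OP * → 7 * 7 = 49. Stack: [49]
STORE_FAST s → s=49. Stack: []
LOAD_FAST_LOAD_FAST a,c → push 12,22. Stack: [12, 22]
BINARY_OP | → 12 | 22 = 30. Stack: [30]
STORE_FAST p → p=30. Stack: []
LOAD_FAST_LOAD_FAST s,s → push 49,49. Stack: [49, 49]
BINARY_OP & → 49 & 49 = 49. Stack: [49]
STORE_FAST w → w=49. Stack: []
LOAD_FAST_LOAD_FAST w,w → push 49,49. Stack: [49, 49]
BINARY_OP - → 49 - 49 = 0. Stack: [0]
LOAD_FAST s → push 49. Stack: [0, 49]
BINARY_OP - → 0 - 49 = -49. Stack: [-49]
STORE_FAST x → x=-49. Stack: []
LOAD_FAST x → push -49. Stack: [-49]
RETURN_VALUE → return -49.

-49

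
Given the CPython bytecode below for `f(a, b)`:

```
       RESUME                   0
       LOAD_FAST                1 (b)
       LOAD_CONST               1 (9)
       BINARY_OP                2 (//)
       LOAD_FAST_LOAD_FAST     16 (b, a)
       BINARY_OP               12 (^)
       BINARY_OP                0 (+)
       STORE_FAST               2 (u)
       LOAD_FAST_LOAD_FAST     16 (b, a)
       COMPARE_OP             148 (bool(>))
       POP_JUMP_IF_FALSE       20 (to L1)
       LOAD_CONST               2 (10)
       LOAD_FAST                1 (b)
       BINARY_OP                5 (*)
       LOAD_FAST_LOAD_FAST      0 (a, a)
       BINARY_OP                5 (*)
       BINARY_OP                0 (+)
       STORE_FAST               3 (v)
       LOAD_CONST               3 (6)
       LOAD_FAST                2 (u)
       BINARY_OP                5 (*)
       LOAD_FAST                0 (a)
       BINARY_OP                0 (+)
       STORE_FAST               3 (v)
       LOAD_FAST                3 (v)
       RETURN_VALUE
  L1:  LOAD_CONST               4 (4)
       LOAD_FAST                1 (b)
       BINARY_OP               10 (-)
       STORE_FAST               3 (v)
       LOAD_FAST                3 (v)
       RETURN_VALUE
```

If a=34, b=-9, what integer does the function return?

LOAD_FAST b → push -9. Stack: [-9]
LOAD_CONST → push 9. Stack: [-9, 9]
BINARY_OP // → -9 // 9 = -1. Stack: [-1]
LOAD_FAST_LOAD_FAST b,a → push -9,34. Stack: [-1, -9, 34]
BINARY_OP ^ → -9 ^ 34 = -43. Stack: [-1, -43]
BINARY_OP + → -1 + -43 = -44. Stack: [-44]
STORE_FAST u → u=-44. Stack: []
LOAD_FAST_LOAD_FAST b,a → push -9,34. Stack: [-9, 34]
COMPARE_OP bool(>) → -9 vs 34 = False. Stack: [False]
POP_JUMP_IF_FALSE → pop False; jump. Stack: []
LOAD_CONST → push 4. Stack: [4]
LOAD_FAST b → push -9. Stack: [4, -9]
BINARY_OP - → 4 - -9 = 13. Stack: [13]
STORE_FAST v → v=13. Stack: []
LOAD_FAST v → push 13. Stack: [13]
RETURN_VALUE → return 13.

13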